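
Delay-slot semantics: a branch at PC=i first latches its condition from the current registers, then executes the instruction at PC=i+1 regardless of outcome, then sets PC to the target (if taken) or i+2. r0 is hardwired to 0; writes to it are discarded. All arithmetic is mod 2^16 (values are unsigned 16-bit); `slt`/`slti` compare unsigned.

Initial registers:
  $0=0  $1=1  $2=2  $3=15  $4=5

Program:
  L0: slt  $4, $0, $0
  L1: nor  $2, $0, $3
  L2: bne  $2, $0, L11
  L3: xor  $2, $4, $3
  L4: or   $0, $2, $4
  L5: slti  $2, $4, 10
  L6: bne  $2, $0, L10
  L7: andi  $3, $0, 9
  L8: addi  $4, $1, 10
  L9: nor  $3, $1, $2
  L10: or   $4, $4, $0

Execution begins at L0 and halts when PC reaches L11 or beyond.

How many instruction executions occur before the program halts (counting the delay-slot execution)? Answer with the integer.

#0 slt  $4, $0, $0 ; 0/1/2/15/0
#1 nor  $2, $0, $3 ; 0/1/65520/15/0
#2 bne  $2, $0, L11 ; 0/1/65520/15/0 ; →target
#3 xor  $2, $4, $3 ; 0/1/15/15/0

4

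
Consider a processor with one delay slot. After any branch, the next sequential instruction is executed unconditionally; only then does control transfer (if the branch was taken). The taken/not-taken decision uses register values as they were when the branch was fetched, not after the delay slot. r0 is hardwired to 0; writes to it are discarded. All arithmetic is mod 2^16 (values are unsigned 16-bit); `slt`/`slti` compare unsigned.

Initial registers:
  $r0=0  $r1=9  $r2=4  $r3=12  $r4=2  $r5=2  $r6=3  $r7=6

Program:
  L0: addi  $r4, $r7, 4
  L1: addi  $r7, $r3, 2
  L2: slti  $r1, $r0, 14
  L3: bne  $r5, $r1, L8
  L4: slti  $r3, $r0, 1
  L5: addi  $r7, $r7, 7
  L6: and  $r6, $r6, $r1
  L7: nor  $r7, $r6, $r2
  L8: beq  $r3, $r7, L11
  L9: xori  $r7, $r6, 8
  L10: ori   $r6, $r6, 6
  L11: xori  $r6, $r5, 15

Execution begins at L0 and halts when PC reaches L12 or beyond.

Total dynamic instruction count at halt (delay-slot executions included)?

9

#0 addi  $r4, $r7, 4 ; 0/9/4/12/10/2/3/6
#1 addi  $r7, $r3, 2 ; 0/9/4/12/10/2/3/14
#2 slti  $r1, $r0, 14 ; 0/1/4/12/10/2/3/14
#3 bne  $r5, $r1, L8 ; 0/1/4/12/10/2/3/14 ; →target
#4 slti  $r3, $r0, 1 ; 0/1/4/1/10/2/3/14
#8 beq  $r3, $r7, L11 ; 0/1/4/1/10/2/3/14 ; →fallthru
#9 xori  $r7, $r6, 8 ; 0/1/4/1/10/2/3/11
#10 ori   $r6, $r6, 6 ; 0/1/4/1/10/2/7/11
#11 xori  $r6, $r5, 15 ; 0/1/4/1/10/2/13/11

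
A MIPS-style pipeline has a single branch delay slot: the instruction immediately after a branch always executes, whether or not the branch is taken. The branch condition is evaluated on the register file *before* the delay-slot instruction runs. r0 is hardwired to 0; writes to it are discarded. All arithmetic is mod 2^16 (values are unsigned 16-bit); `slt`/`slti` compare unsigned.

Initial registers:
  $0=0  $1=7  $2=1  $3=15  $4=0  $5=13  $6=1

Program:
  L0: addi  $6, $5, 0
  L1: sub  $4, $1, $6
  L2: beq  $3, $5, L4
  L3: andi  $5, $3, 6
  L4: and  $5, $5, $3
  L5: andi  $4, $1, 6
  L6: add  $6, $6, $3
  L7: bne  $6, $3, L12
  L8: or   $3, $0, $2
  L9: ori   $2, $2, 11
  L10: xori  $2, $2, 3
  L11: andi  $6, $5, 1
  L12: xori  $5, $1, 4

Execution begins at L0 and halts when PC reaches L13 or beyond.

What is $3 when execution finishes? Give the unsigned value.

1

  step pc=0: addi  $6, $5, 0  regs=(0,7,1,15,0,13,13)
  step pc=1: sub  $4, $1, $6  regs=(0,7,1,15,65530,13,13)
  step pc=2: beq  $3, $5, L4  cond=F  regs=(0,7,1,15,65530,13,13)
  step pc=3: andi  $5, $3, 6  regs=(0,7,1,15,65530,6,13)
  step pc=4: and  $5, $5, $3  regs=(0,7,1,15,65530,6,13)
  step pc=5: andi  $4, $1, 6  regs=(0,7,1,15,6,6,13)
  step pc=6: add  $6, $6, $3  regs=(0,7,1,15,6,6,28)
  step pc=7: bne  $6, $3, L12  cond=T  regs=(0,7,1,15,6,6,28)
  step pc=8: or   $3, $0, $2  regs=(0,7,1,1,6,6,28)
  step pc=12: xori  $5, $1, 4  regs=(0,7,1,1,6,3,28)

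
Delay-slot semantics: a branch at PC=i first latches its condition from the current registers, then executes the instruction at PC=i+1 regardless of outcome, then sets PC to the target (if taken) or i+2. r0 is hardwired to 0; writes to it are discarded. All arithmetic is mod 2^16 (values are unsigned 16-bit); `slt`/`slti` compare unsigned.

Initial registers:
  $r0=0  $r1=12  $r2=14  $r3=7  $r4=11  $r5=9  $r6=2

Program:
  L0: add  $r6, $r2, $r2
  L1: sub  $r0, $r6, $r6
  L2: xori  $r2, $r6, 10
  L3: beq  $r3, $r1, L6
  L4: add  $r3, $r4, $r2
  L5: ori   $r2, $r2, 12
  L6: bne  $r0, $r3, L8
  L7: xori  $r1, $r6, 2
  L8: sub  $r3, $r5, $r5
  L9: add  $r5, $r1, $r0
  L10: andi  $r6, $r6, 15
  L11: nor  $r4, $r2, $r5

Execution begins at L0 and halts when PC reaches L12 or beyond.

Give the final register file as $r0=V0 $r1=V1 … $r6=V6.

$r0=0 $r1=30 $r2=30 $r3=0 $r4=65505 $r5=30 $r6=12

PC=0  add  $r6, $r2, $r2     | $r0=0 $r1=12 $r2=14 $r3=7 $r4=11 $r5=9 $r6=28
PC=1  sub  $r0, $r6, $r6     | $r0=0 $r1=12 $r2=14 $r3=7 $r4=11 $r5=9 $r6=28
PC=2  xori  $r2, $r6, 10     | $r0=0 $r1=12 $r2=22 $r3=7 $r4=11 $r5=9 $r6=28
PC=3  beq  $r3, $r1, L6      | $r0=0 $r1=12 $r2=22 $r3=7 $r4=11 $r5=9 $r6=28  [not taken]
PC=4  add  $r3, $r4, $r2     | $r0=0 $r1=12 $r2=22 $r3=33 $r4=11 $r5=9 $r6=28
PC=5  ori   $r2, $r2, 12     | $r0=0 $r1=12 $r2=30 $r3=33 $r4=11 $r5=9 $r6=28
PC=6  bne  $r0, $r3, L8      | $r0=0 $r1=12 $r2=30 $r3=33 $r4=11 $r5=9 $r6=28  [TAKEN]
PC=7  xori  $r1, $r6, 2      | $r0=0 $r1=30 $r2=30 $r3=33 $r4=11 $r5=9 $r6=28
PC=8  sub  $r3, $r5, $r5     | $r0=0 $r1=30 $r2=30 $r3=0 $r4=11 $r5=9 $r6=28
PC=9  add  $r5, $r1, $r0     | $r0=0 $r1=30 $r2=30 $r3=0 $r4=11 $r5=30 $r6=28
PC=10 andi  $r6, $r6, 15     | $r0=0 $r1=30 $r2=30 $r3=0 $r4=11 $r5=30 $r6=12
PC=11 nor  $r4, $r2, $r5     | $r0=0 $r1=30 $r2=30 $r3=0 $r4=65505 $r5=30 $r6=12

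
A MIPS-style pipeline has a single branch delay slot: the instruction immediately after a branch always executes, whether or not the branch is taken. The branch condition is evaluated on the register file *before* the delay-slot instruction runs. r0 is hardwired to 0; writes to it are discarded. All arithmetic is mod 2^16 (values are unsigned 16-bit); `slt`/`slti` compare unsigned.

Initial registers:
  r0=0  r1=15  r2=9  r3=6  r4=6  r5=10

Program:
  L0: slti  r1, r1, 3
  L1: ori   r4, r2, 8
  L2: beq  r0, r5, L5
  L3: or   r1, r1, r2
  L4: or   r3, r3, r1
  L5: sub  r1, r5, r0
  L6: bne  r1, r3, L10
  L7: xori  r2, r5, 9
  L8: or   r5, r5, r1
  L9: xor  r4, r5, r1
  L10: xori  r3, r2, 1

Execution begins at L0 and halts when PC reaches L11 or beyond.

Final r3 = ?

#0 slti  r1, r1, 3 ; 0/0/9/6/6/10
#1 ori   r4, r2, 8 ; 0/0/9/6/9/10
#2 beq  r0, r5, L5 ; 0/0/9/6/9/10 ; →fallthru
#3 or   r1, r1, r2 ; 0/9/9/6/9/10
#4 or   r3, r3, r1 ; 0/9/9/15/9/10
#5 sub  r1, r5, r0 ; 0/10/9/15/9/10
#6 bne  r1, r3, L10 ; 0/10/9/15/9/10 ; →target
#7 xori  r2, r5, 9 ; 0/10/3/15/9/10
#10 xori  r3, r2, 1 ; 0/10/3/2/9/10

2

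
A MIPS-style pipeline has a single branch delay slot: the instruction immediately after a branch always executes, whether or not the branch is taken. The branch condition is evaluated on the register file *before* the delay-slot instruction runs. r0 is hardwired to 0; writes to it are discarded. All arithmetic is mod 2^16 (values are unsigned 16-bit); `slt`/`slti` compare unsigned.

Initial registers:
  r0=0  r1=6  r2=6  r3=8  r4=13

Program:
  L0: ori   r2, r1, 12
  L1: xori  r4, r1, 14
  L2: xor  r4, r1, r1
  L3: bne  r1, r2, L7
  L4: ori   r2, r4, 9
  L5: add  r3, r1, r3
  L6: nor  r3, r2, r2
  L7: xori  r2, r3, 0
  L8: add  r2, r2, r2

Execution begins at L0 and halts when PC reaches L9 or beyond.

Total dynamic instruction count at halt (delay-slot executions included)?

  step pc=0: ori   r2, r1, 12  regs=(0,6,14,8,13)
  step pc=1: xori  r4, r1, 14  regs=(0,6,14,8,8)
  step pc=2: xor  r4, r1, r1  regs=(0,6,14,8,0)
  step pc=3: bne  r1, r2, L7  cond=T  regs=(0,6,14,8,0)
  step pc=4: ori   r2, r4, 9  regs=(0,6,9,8,0)
  step pc=7: xori  r2, r3, 0  regs=(0,6,8,8,0)
  step pc=8: add  r2, r2, r2  regs=(0,6,16,8,0)

7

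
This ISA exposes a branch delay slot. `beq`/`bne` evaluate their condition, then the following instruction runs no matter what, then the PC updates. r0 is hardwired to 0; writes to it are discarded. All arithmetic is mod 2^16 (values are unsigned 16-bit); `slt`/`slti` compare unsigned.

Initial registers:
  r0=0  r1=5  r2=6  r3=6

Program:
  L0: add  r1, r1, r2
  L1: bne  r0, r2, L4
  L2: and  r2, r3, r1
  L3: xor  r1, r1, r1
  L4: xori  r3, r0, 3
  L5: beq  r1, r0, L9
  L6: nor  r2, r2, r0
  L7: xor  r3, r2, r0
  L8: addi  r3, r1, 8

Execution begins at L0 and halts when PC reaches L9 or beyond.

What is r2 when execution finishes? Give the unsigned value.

  step pc=0: add  r1, r1, r2  regs=(0,11,6,6)
  step pc=1: bne  r0, r2, L4  cond=T  regs=(0,11,6,6)
  step pc=2: and  r2, r3, r1  regs=(0,11,2,6)
  step pc=4: xori  r3, r0, 3  regs=(0,11,2,3)
  step pc=5: beq  r1, r0, L9  cond=F  regs=(0,11,2,3)
  step pc=6: nor  r2, r2, r0  regs=(0,11,65533,3)
  step pc=7: xor  r3, r2, r0  regs=(0,11,65533,65533)
  step pc=8: addi  r3, r1, 8  regs=(0,11,65533,19)

65533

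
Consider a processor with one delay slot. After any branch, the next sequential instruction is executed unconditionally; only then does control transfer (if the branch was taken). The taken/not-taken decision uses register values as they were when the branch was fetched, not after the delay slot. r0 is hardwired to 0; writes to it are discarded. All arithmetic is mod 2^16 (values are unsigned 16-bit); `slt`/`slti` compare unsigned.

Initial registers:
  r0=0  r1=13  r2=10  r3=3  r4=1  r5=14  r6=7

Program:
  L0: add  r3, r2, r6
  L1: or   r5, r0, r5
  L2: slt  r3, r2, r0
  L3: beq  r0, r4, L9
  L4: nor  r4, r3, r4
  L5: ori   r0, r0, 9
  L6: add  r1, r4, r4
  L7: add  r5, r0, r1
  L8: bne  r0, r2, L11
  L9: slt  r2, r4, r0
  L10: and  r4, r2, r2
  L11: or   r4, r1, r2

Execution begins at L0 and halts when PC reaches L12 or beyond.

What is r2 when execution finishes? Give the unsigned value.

  step pc=0: add  r3, r2, r6  regs=(0,13,10,17,1,14,7)
  step pc=1: or   r5, r0, r5  regs=(0,13,10,17,1,14,7)
  step pc=2: slt  r3, r2, r0  regs=(0,13,10,0,1,14,7)
  step pc=3: beq  r0, r4, L9  cond=F  regs=(0,13,10,0,1,14,7)
  step pc=4: nor  r4, r3, r4  regs=(0,13,10,0,65534,14,7)
  step pc=5: ori   r0, r0, 9  regs=(0,13,10,0,65534,14,7)
  step pc=6: add  r1, r4, r4  regs=(0,65532,10,0,65534,14,7)
  step pc=7: add  r5, r0, r1  regs=(0,65532,10,0,65534,65532,7)
  step pc=8: bne  r0, r2, L11  cond=T  regs=(0,65532,10,0,65534,65532,7)
  step pc=9: slt  r2, r4, r0  regs=(0,65532,0,0,65534,65532,7)
  step pc=11: or   r4, r1, r2  regs=(0,65532,0,0,65532,65532,7)

0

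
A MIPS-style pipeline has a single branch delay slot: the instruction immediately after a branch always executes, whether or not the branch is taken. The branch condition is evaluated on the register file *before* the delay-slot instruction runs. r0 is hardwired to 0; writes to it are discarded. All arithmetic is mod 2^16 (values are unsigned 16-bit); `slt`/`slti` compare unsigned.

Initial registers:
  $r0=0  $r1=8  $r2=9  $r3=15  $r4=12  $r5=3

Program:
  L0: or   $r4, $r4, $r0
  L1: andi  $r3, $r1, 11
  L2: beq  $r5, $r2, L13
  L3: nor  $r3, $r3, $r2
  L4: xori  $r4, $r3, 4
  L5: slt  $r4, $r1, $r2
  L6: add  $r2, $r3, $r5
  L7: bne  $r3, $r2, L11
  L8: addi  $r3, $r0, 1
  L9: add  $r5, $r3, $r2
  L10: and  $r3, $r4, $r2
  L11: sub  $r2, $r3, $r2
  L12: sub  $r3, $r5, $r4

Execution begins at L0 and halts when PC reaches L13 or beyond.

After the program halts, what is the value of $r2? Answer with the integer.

8

[0] or   $r4, $r4, $r0  →  {$r0:0, $r1:8, $r2:9, $r3:15, $r4:12, $r5:3}
[1] andi  $r3, $r1, 11  →  {$r0:0, $r1:8, $r2:9, $r3:8, $r4:12, $r5:3}
[2] beq  $r5, $r2, L13  →  {$r0:0, $r1:8, $r2:9, $r3:8, $r4:12, $r5:3}  ⟨branch fallthrough⟩
[3] nor  $r3, $r3, $r2  →  {$r0:0, $r1:8, $r2:9, $r3:65526, $r4:12, $r5:3}
[4] xori  $r4, $r3, 4  →  {$r0:0, $r1:8, $r2:9, $r3:65526, $r4:65522, $r5:3}
[5] slt  $r4, $r1, $r2  →  {$r0:0, $r1:8, $r2:9, $r3:65526, $r4:1, $r5:3}
[6] add  $r2, $r3, $r5  →  {$r0:0, $r1:8, $r2:65529, $r3:65526, $r4:1, $r5:3}
[7] bne  $r3, $r2, L11  →  {$r0:0, $r1:8, $r2:65529, $r3:65526, $r4:1, $r5:3}  ⟨branch taken⟩
[8] addi  $r3, $r0, 1  →  {$r0:0, $r1:8, $r2:65529, $r3:1, $r4:1, $r5:3}
[11] sub  $r2, $r3, $r2  →  {$r0:0, $r1:8, $r2:8, $r3:1, $r4:1, $r5:3}
[12] sub  $r3, $r5, $r4  →  {$r0:0, $r1:8, $r2:8, $r3:2, $r4:1, $r5:3}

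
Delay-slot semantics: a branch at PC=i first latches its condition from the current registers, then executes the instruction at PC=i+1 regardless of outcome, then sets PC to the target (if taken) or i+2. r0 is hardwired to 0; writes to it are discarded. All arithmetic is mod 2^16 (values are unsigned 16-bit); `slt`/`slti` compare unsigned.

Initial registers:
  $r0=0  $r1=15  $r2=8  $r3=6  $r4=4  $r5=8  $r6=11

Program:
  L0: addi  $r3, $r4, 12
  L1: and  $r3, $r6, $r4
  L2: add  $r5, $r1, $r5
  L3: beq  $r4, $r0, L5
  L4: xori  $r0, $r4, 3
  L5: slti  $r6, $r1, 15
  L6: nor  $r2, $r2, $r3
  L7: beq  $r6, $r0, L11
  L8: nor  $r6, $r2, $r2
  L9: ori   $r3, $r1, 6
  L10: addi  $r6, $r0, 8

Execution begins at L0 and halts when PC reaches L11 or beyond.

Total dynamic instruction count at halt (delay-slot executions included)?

9

#0 addi  $r3, $r4, 12 ; 0/15/8/16/4/8/11
#1 and  $r3, $r6, $r4 ; 0/15/8/0/4/8/11
#2 add  $r5, $r1, $r5 ; 0/15/8/0/4/23/11
#3 beq  $r4, $r0, L5 ; 0/15/8/0/4/23/11 ; →fallthru
#4 xori  $r0, $r4, 3 ; 0/15/8/0/4/23/11
#5 slti  $r6, $r1, 15 ; 0/15/8/0/4/23/0
#6 nor  $r2, $r2, $r3 ; 0/15/65527/0/4/23/0
#7 beq  $r6, $r0, L11 ; 0/15/65527/0/4/23/0 ; →target
#8 nor  $r6, $r2, $r2 ; 0/15/65527/0/4/23/8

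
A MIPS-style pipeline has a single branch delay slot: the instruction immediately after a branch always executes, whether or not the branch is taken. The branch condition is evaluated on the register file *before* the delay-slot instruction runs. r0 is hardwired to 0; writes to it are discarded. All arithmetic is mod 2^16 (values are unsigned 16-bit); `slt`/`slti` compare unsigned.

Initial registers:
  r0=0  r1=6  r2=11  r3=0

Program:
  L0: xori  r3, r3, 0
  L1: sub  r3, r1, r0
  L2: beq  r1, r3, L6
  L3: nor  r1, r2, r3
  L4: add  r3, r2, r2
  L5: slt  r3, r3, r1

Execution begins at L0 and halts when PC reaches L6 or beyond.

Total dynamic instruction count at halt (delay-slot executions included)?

4

PC=0  xori  r3, r3, 0        | r0=0 r1=6 r2=11 r3=0
PC=1  sub  r3, r1, r0        | r0=0 r1=6 r2=11 r3=6
PC=2  beq  r1, r3, L6        | r0=0 r1=6 r2=11 r3=6  [TAKEN]
PC=3  nor  r1, r2, r3        | r0=0 r1=65520 r2=11 r3=6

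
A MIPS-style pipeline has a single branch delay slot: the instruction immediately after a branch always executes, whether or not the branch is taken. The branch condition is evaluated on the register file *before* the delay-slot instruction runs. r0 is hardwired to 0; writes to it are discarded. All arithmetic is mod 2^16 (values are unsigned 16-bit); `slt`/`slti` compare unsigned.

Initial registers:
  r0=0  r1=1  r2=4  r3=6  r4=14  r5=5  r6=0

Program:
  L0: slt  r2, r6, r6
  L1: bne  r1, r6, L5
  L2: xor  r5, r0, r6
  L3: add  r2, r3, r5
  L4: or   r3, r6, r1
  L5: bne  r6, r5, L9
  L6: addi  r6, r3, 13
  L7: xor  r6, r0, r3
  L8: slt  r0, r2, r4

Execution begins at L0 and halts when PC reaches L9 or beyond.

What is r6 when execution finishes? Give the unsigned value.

#0 slt  r2, r6, r6 ; 0/1/0/6/14/5/0
#1 bne  r1, r6, L5 ; 0/1/0/6/14/5/0 ; →target
#2 xor  r5, r0, r6 ; 0/1/0/6/14/0/0
#5 bne  r6, r5, L9 ; 0/1/0/6/14/0/0 ; →fallthru
#6 addi  r6, r3, 13 ; 0/1/0/6/14/0/19
#7 xor  r6, r0, r3 ; 0/1/0/6/14/0/6
#8 slt  r0, r2, r4 ; 0/1/0/6/14/0/6

6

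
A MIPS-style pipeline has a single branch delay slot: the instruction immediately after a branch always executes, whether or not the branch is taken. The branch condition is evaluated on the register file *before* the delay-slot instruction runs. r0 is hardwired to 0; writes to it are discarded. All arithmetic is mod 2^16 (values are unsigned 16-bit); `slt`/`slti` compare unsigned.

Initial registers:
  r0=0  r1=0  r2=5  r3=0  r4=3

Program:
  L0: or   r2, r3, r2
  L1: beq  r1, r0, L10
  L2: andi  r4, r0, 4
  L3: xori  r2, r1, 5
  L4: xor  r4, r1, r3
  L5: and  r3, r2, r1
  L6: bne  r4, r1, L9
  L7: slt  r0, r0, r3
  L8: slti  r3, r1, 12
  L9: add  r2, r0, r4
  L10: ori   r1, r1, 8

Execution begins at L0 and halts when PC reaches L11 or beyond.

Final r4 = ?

[0] or   r2, r3, r2  →  {r0:0, r1:0, r2:5, r3:0, r4:3}
[1] beq  r1, r0, L10  →  {r0:0, r1:0, r2:5, r3:0, r4:3}  ⟨branch taken⟩
[2] andi  r4, r0, 4  →  {r0:0, r1:0, r2:5, r3:0, r4:0}
[10] ori   r1, r1, 8  →  {r0:0, r1:8, r2:5, r3:0, r4:0}

0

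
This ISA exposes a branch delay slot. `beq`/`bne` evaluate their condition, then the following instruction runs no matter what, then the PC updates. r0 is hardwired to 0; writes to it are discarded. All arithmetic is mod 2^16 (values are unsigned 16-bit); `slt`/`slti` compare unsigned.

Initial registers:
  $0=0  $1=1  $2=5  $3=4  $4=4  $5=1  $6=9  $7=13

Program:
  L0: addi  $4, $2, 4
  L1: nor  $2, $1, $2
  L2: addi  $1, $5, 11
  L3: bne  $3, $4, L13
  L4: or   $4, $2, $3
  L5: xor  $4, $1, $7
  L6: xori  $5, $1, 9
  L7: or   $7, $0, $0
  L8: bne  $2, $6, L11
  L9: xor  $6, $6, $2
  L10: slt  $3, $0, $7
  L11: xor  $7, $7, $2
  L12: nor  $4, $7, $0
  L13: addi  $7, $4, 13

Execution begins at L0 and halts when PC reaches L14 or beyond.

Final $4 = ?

PC=0  addi  $4, $2, 4        | $0=0 $1=1 $2=5 $3=4 $4=9 $5=1 $6=9 $7=13
PC=1  nor  $2, $1, $2        | $0=0 $1=1 $2=65530 $3=4 $4=9 $5=1 $6=9 $7=13
PC=2  addi  $1, $5, 11       | $0=0 $1=12 $2=65530 $3=4 $4=9 $5=1 $6=9 $7=13
PC=3  bne  $3, $4, L13       | $0=0 $1=12 $2=65530 $3=4 $4=9 $5=1 $6=9 $7=13  [TAKEN]
PC=4  or   $4, $2, $3        | $0=0 $1=12 $2=65530 $3=4 $4=65534 $5=1 $6=9 $7=13
PC=13 addi  $7, $4, 13       | $0=0 $1=12 $2=65530 $3=4 $4=65534 $5=1 $6=9 $7=11

65534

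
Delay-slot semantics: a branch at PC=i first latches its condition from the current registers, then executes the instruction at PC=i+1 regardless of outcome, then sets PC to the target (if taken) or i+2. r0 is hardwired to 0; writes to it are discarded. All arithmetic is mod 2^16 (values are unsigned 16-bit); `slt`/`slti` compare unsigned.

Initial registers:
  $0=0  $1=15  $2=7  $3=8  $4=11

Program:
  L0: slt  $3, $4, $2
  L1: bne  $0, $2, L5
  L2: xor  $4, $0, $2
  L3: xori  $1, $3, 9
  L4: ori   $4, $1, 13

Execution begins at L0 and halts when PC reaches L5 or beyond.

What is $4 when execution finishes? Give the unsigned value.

[0] slt  $3, $4, $2  →  {$0:0, $1:15, $2:7, $3:0, $4:11}
[1] bne  $0, $2, L5  →  {$0:0, $1:15, $2:7, $3:0, $4:11}  ⟨branch taken⟩
[2] xor  $4, $0, $2  →  {$0:0, $1:15, $2:7, $3:0, $4:7}

7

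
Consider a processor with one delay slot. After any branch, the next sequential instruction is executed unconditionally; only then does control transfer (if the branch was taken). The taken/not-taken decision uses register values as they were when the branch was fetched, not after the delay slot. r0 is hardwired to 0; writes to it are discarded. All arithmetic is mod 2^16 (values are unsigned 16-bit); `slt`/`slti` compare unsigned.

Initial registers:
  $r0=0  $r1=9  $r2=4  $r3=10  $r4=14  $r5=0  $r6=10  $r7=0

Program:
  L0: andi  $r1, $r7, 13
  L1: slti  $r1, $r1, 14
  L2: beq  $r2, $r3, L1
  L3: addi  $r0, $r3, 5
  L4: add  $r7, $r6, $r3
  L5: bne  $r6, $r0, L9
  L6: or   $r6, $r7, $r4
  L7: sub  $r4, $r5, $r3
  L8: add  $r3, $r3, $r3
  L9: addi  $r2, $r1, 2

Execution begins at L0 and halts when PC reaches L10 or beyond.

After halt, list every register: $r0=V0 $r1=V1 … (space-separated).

  step pc=0: andi  $r1, $r7, 13  regs=(0,0,4,10,14,0,10,0)
  step pc=1: slti  $r1, $r1, 14  regs=(0,1,4,10,14,0,10,0)
  step pc=2: beq  $r2, $r3, L1  cond=F  regs=(0,1,4,10,14,0,10,0)
  step pc=3: addi  $r0, $r3, 5  regs=(0,1,4,10,14,0,10,0)
  step pc=4: add  $r7, $r6, $r3  regs=(0,1,4,10,14,0,10,20)
  step pc=5: bne  $r6, $r0, L9  cond=T  regs=(0,1,4,10,14,0,10,20)
  step pc=6: or   $r6, $r7, $r4  regs=(0,1,4,10,14,0,30,20)
  step pc=9: addi  $r2, $r1, 2  regs=(0,1,3,10,14,0,30,20)

$r0=0 $r1=1 $r2=3 $r3=10 $r4=14 $r5=0 $r6=30 $r7=20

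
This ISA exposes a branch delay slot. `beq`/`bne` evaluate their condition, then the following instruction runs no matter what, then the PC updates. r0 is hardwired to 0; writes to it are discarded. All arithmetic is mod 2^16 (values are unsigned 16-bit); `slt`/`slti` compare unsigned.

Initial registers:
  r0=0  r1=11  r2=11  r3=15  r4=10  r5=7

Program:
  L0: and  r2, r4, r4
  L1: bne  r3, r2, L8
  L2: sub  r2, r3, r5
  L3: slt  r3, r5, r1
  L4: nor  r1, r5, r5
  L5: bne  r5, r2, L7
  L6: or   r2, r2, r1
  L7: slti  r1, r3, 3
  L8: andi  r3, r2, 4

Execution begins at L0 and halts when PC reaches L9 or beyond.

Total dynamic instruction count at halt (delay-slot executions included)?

[0] and  r2, r4, r4  →  {r0:0, r1:11, r2:10, r3:15, r4:10, r5:7}
[1] bne  r3, r2, L8  →  {r0:0, r1:11, r2:10, r3:15, r4:10, r5:7}  ⟨branch taken⟩
[2] sub  r2, r3, r5  →  {r0:0, r1:11, r2:8, r3:15, r4:10, r5:7}
[8] andi  r3, r2, 4  →  {r0:0, r1:11, r2:8, r3:0, r4:10, r5:7}

4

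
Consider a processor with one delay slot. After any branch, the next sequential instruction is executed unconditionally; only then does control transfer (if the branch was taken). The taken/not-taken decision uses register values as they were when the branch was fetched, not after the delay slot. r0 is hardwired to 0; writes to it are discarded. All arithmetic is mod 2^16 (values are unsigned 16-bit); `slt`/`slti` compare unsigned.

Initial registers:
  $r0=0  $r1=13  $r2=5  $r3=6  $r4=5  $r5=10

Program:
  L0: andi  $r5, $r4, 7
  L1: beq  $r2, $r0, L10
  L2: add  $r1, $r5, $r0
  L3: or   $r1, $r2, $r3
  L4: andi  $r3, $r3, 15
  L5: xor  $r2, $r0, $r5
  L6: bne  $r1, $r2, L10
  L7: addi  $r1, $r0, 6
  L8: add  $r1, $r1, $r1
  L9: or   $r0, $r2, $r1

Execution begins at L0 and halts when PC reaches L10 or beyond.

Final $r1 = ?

6

#0 andi  $r5, $r4, 7 ; 0/13/5/6/5/5
#1 beq  $r2, $r0, L10 ; 0/13/5/6/5/5 ; →fallthru
#2 add  $r1, $r5, $r0 ; 0/5/5/6/5/5
#3 or   $r1, $r2, $r3 ; 0/7/5/6/5/5
#4 andi  $r3, $r3, 15 ; 0/7/5/6/5/5
#5 xor  $r2, $r0, $r5 ; 0/7/5/6/5/5
#6 bne  $r1, $r2, L10 ; 0/7/5/6/5/5 ; →target
#7 addi  $r1, $r0, 6 ; 0/6/5/6/5/5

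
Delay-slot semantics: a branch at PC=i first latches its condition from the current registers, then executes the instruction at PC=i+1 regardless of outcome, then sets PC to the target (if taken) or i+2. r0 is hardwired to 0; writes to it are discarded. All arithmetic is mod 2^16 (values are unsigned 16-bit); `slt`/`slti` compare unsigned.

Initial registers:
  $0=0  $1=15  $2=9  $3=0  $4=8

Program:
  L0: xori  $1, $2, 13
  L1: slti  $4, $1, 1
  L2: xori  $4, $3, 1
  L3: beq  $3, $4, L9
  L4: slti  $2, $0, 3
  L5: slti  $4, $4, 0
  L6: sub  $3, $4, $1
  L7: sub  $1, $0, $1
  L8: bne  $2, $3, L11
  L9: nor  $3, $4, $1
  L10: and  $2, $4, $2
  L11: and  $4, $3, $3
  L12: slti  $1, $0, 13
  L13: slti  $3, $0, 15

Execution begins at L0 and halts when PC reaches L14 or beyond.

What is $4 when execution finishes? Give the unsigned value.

#0 xori  $1, $2, 13 ; 0/4/9/0/8
#1 slti  $4, $1, 1 ; 0/4/9/0/0
#2 xori  $4, $3, 1 ; 0/4/9/0/1
#3 beq  $3, $4, L9 ; 0/4/9/0/1 ; →fallthru
#4 slti  $2, $0, 3 ; 0/4/1/0/1
#5 slti  $4, $4, 0 ; 0/4/1/0/0
#6 sub  $3, $4, $1 ; 0/4/1/65532/0
#7 sub  $1, $0, $1 ; 0/65532/1/65532/0
#8 bne  $2, $3, L11 ; 0/65532/1/65532/0 ; →target
#9 nor  $3, $4, $1 ; 0/65532/1/3/0
#11 and  $4, $3, $3 ; 0/65532/1/3/3
#12 slti  $1, $0, 13 ; 0/1/1/3/3
#13 slti  $3, $0, 15 ; 0/1/1/1/3

3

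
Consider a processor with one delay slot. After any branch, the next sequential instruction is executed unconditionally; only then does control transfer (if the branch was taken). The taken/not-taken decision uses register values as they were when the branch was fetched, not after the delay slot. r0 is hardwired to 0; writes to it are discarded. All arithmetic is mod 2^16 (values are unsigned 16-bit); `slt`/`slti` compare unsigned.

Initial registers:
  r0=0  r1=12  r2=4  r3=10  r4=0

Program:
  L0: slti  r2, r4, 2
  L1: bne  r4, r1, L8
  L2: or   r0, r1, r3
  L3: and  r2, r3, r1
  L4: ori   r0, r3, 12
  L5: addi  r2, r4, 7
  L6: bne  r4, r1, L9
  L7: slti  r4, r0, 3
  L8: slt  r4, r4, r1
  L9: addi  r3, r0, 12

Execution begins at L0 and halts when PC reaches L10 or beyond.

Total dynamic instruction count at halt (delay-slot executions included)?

5

#0 slti  r2, r4, 2 ; 0/12/1/10/0
#1 bne  r4, r1, L8 ; 0/12/1/10/0 ; →target
#2 or   r0, r1, r3 ; 0/12/1/10/0
#8 slt  r4, r4, r1 ; 0/12/1/10/1
#9 addi  r3, r0, 12 ; 0/12/1/12/1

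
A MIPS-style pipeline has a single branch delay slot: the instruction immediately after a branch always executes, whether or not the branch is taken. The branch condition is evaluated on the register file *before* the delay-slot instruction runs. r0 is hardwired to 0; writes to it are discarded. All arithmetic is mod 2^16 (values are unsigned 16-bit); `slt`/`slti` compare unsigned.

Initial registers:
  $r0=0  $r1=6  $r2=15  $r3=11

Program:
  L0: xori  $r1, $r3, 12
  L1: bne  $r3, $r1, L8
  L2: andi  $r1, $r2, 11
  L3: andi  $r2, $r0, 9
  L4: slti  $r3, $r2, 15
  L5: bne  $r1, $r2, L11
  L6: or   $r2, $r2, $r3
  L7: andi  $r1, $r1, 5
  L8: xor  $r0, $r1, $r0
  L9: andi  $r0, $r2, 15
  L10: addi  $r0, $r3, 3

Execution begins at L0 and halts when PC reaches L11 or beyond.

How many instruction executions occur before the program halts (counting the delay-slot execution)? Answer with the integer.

  step pc=0: xori  $r1, $r3, 12  regs=(0,7,15,11)
  step pc=1: bne  $r3, $r1, L8  cond=T  regs=(0,7,15,11)
  step pc=2: andi  $r1, $r2, 11  regs=(0,11,15,11)
  step pc=8: xor  $r0, $r1, $r0  regs=(0,11,15,11)
  step pc=9: andi  $r0, $r2, 15  regs=(0,11,15,11)
  step pc=10: addi  $r0, $r3, 3  regs=(0,11,15,11)

6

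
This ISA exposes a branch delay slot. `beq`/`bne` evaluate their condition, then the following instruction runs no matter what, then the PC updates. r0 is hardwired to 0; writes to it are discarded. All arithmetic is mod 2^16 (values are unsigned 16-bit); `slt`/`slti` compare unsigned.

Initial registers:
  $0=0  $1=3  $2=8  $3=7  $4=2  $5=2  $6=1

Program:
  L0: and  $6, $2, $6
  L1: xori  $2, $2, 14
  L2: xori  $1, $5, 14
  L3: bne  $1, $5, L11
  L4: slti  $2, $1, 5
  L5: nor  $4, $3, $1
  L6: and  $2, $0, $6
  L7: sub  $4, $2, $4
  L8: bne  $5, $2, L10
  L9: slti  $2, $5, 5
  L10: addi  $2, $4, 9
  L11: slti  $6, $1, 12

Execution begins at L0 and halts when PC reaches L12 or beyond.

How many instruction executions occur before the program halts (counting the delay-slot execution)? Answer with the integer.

6

  step pc=0: and  $6, $2, $6  regs=(0,3,8,7,2,2,0)
  step pc=1: xori  $2, $2, 14  regs=(0,3,6,7,2,2,0)
  step pc=2: xori  $1, $5, 14  regs=(0,12,6,7,2,2,0)
  step pc=3: bne  $1, $5, L11  cond=T  regs=(0,12,6,7,2,2,0)
  step pc=4: slti  $2, $1, 5  regs=(0,12,0,7,2,2,0)
  step pc=11: slti  $6, $1, 12  regs=(0,12,0,7,2,2,0)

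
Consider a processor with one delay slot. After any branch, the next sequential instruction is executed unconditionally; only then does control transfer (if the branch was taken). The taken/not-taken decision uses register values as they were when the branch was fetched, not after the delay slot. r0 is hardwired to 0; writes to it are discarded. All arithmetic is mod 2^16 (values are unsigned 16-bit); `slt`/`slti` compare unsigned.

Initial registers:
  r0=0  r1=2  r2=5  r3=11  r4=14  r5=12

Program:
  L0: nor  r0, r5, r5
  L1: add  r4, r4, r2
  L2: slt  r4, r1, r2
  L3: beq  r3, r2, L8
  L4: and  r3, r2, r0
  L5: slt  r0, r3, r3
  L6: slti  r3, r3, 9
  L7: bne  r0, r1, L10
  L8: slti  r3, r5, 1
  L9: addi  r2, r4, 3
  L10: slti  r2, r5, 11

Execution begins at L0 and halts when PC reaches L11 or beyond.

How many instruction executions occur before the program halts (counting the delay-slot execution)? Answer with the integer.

PC=0  nor  r0, r5, r5        | r0=0 r1=2 r2=5 r3=11 r4=14 r5=12
PC=1  add  r4, r4, r2        | r0=0 r1=2 r2=5 r3=11 r4=19 r5=12
PC=2  slt  r4, r1, r2        | r0=0 r1=2 r2=5 r3=11 r4=1 r5=12
PC=3  beq  r3, r2, L8        | r0=0 r1=2 r2=5 r3=11 r4=1 r5=12  [not taken]
PC=4  and  r3, r2, r0        | r0=0 r1=2 r2=5 r3=0 r4=1 r5=12
PC=5  slt  r0, r3, r3        | r0=0 r1=2 r2=5 r3=0 r4=1 r5=12
PC=6  slti  r3, r3, 9        | r0=0 r1=2 r2=5 r3=1 r4=1 r5=12
PC=7  bne  r0, r1, L10       | r0=0 r1=2 r2=5 r3=1 r4=1 r5=12  [TAKEN]
PC=8  slti  r3, r5, 1        | r0=0 r1=2 r2=5 r3=0 r4=1 r5=12
PC=10 slti  r2, r5, 11       | r0=0 r1=2 r2=0 r3=0 r4=1 r5=12

10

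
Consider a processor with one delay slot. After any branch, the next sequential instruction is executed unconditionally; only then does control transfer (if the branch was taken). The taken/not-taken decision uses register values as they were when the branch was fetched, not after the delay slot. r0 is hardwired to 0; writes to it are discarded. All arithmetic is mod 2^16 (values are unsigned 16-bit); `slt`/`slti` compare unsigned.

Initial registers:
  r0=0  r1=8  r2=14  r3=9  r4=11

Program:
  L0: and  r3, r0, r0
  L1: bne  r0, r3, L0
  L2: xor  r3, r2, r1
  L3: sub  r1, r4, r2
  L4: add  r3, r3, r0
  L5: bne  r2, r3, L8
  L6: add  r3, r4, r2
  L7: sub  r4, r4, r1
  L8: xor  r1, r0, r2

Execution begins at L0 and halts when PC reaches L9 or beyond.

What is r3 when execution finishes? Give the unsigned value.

PC=0  and  r3, r0, r0        | r0=0 r1=8 r2=14 r3=0 r4=11
PC=1  bne  r0, r3, L0        | r0=0 r1=8 r2=14 r3=0 r4=11  [not taken]
PC=2  xor  r3, r2, r1        | r0=0 r1=8 r2=14 r3=6 r4=11
PC=3  sub  r1, r4, r2        | r0=0 r1=65533 r2=14 r3=6 r4=11
PC=4  add  r3, r3, r0        | r0=0 r1=65533 r2=14 r3=6 r4=11
PC=5  bne  r2, r3, L8        | r0=0 r1=65533 r2=14 r3=6 r4=11  [TAKEN]
PC=6  add  r3, r4, r2        | r0=0 r1=65533 r2=14 r3=25 r4=11
PC=8  xor  r1, r0, r2        | r0=0 r1=14 r2=14 r3=25 r4=11

25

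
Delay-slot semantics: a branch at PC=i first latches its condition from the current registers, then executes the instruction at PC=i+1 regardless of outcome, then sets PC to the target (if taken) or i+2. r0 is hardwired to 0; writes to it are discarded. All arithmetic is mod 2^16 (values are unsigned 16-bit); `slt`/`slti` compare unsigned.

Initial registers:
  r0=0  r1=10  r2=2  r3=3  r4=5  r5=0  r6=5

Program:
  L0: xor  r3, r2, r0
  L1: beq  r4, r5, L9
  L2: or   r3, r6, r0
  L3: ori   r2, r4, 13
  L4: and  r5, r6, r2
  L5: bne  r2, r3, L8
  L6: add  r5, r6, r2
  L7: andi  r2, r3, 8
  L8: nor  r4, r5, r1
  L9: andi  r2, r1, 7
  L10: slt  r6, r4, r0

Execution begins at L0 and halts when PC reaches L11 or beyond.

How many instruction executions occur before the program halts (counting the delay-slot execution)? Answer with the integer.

[0] xor  r3, r2, r0  →  {r0:0, r1:10, r2:2, r3:2, r4:5, r5:0, r6:5}
[1] beq  r4, r5, L9  →  {r0:0, r1:10, r2:2, r3:2, r4:5, r5:0, r6:5}  ⟨branch fallthrough⟩
[2] or   r3, r6, r0  →  {r0:0, r1:10, r2:2, r3:5, r4:5, r5:0, r6:5}
[3] ori   r2, r4, 13  →  {r0:0, r1:10, r2:13, r3:5, r4:5, r5:0, r6:5}
[4] and  r5, r6, r2  →  {r0:0, r1:10, r2:13, r3:5, r4:5, r5:5, r6:5}
[5] bne  r2, r3, L8  →  {r0:0, r1:10, r2:13, r3:5, r4:5, r5:5, r6:5}  ⟨branch taken⟩
[6] add  r5, r6, r2  →  {r0:0, r1:10, r2:13, r3:5, r4:5, r5:18, r6:5}
[8] nor  r4, r5, r1  →  {r0:0, r1:10, r2:13, r3:5, r4:65509, r5:18, r6:5}
[9] andi  r2, r1, 7  →  {r0:0, r1:10, r2:2, r3:5, r4:65509, r5:18, r6:5}
[10] slt  r6, r4, r0  →  {r0:0, r1:10, r2:2, r3:5, r4:65509, r5:18, r6:0}

10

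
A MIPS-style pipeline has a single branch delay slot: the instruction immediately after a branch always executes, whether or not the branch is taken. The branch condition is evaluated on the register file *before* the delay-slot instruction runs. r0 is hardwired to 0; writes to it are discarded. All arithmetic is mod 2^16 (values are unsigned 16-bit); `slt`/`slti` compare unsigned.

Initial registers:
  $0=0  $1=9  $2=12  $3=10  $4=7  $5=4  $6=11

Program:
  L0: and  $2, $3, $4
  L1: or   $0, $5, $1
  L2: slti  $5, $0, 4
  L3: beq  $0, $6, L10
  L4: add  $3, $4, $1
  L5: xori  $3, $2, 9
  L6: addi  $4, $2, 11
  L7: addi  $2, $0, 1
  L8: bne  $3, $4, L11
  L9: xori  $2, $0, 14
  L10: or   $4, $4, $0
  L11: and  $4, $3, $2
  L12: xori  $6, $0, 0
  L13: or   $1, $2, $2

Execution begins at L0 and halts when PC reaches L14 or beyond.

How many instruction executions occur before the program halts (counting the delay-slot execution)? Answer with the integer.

[0] and  $2, $3, $4  →  {$0:0, $1:9, $2:2, $3:10, $4:7, $5:4, $6:11}
[1] or   $0, $5, $1  →  {$0:0, $1:9, $2:2, $3:10, $4:7, $5:4, $6:11}
[2] slti  $5, $0, 4  →  {$0:0, $1:9, $2:2, $3:10, $4:7, $5:1, $6:11}
[3] beq  $0, $6, L10  →  {$0:0, $1:9, $2:2, $3:10, $4:7, $5:1, $6:11}  ⟨branch fallthrough⟩
[4] add  $3, $4, $1  →  {$0:0, $1:9, $2:2, $3:16, $4:7, $5:1, $6:11}
[5] xori  $3, $2, 9  →  {$0:0, $1:9, $2:2, $3:11, $4:7, $5:1, $6:11}
[6] addi  $4, $2, 11  →  {$0:0, $1:9, $2:2, $3:11, $4:13, $5:1, $6:11}
[7] addi  $2, $0, 1  →  {$0:0, $1:9, $2:1, $3:11, $4:13, $5:1, $6:11}
[8] bne  $3, $4, L11  →  {$0:0, $1:9, $2:1, $3:11, $4:13, $5:1, $6:11}  ⟨branch taken⟩
[9] xori  $2, $0, 14  →  {$0:0, $1:9, $2:14, $3:11, $4:13, $5:1, $6:11}
[11] and  $4, $3, $2  →  {$0:0, $1:9, $2:14, $3:11, $4:10, $5:1, $6:11}
[12] xori  $6, $0, 0  →  {$0:0, $1:9, $2:14, $3:11, $4:10, $5:1, $6:0}
[13] or   $1, $2, $2  →  {$0:0, $1:14, $2:14, $3:11, $4:10, $5:1, $6:0}

13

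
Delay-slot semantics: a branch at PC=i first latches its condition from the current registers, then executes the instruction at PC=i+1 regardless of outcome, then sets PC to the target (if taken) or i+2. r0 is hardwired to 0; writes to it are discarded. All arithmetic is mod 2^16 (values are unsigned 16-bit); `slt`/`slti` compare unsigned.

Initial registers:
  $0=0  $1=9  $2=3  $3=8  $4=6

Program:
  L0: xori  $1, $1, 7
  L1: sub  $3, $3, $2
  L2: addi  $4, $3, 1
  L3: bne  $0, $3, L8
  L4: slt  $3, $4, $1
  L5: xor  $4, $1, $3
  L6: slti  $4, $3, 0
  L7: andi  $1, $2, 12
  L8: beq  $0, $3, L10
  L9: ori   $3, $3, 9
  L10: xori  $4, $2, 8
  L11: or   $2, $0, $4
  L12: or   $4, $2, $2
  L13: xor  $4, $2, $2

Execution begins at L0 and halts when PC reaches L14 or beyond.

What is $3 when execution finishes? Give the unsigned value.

#0 xori  $1, $1, 7 ; 0/14/3/8/6
#1 sub  $3, $3, $2 ; 0/14/3/5/6
#2 addi  $4, $3, 1 ; 0/14/3/5/6
#3 bne  $0, $3, L8 ; 0/14/3/5/6 ; →target
#4 slt  $3, $4, $1 ; 0/14/3/1/6
#8 beq  $0, $3, L10 ; 0/14/3/1/6 ; →fallthru
#9 ori   $3, $3, 9 ; 0/14/3/9/6
#10 xori  $4, $2, 8 ; 0/14/3/9/11
#11 or   $2, $0, $4 ; 0/14/11/9/11
#12 or   $4, $2, $2 ; 0/14/11/9/11
#13 xor  $4, $2, $2 ; 0/14/11/9/0

9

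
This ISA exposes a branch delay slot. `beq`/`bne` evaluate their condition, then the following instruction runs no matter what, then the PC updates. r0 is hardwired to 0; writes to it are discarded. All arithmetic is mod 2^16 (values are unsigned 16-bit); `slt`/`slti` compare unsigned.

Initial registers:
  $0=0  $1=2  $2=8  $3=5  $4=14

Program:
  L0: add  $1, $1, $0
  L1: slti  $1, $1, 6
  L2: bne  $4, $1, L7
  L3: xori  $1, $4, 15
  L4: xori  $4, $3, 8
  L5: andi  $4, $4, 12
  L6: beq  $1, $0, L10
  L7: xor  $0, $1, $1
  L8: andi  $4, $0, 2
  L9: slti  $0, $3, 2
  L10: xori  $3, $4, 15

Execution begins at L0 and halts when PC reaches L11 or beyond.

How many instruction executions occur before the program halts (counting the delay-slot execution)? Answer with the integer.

8

  step pc=0: add  $1, $1, $0  regs=(0,2,8,5,14)
  step pc=1: slti  $1, $1, 6  regs=(0,1,8,5,14)
  step pc=2: bne  $4, $1, L7  cond=T  regs=(0,1,8,5,14)
  step pc=3: xori  $1, $4, 15  regs=(0,1,8,5,14)
  step pc=7: xor  $0, $1, $1  regs=(0,1,8,5,14)
  step pc=8: andi  $4, $0, 2  regs=(0,1,8,5,0)
  step pc=9: slti  $0, $3, 2  regs=(0,1,8,5,0)
  step pc=10: xori  $3, $4, 15  regs=(0,1,8,15,0)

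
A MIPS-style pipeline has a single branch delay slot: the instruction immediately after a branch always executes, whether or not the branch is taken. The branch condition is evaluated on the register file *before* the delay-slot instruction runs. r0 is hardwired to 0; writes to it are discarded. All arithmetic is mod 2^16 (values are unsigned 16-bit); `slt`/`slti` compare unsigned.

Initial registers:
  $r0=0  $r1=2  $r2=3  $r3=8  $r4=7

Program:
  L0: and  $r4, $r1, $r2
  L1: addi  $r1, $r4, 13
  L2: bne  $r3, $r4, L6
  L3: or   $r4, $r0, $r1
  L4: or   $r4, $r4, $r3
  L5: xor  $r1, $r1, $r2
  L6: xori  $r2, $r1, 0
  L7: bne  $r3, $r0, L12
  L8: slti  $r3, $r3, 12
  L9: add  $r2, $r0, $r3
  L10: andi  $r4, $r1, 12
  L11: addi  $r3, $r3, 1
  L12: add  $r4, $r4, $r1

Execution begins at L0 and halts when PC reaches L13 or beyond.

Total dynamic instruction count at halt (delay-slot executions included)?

8

  step pc=0: and  $r4, $r1, $r2  regs=(0,2,3,8,2)
  step pc=1: addi  $r1, $r4, 13  regs=(0,15,3,8,2)
  step pc=2: bne  $r3, $r4, L6  cond=T  regs=(0,15,3,8,2)
  step pc=3: or   $r4, $r0, $r1  regs=(0,15,3,8,15)
  step pc=6: xori  $r2, $r1, 0  regs=(0,15,15,8,15)
  step pc=7: bne  $r3, $r0, L12  cond=T  regs=(0,15,15,8,15)
  step pc=8: slti  $r3, $r3, 12  regs=(0,15,15,1,15)
  step pc=12: add  $r4, $r4, $r1  regs=(0,15,15,1,30)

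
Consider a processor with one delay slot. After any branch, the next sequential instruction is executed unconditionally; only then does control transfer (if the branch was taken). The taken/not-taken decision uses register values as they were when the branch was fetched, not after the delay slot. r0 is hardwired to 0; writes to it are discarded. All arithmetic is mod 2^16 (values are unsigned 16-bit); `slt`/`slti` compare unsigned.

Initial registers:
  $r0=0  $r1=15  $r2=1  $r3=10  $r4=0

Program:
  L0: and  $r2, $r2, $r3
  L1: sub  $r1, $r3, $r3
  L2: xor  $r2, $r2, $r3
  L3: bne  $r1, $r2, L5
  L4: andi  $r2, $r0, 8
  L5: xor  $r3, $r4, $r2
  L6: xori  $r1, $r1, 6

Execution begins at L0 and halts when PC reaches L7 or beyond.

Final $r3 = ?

  step pc=0: and  $r2, $r2, $r3  regs=(0,15,0,10,0)
  step pc=1: sub  $r1, $r3, $r3  regs=(0,0,0,10,0)
  step pc=2: xor  $r2, $r2, $r3  regs=(0,0,10,10,0)
  step pc=3: bne  $r1, $r2, L5  cond=T  regs=(0,0,10,10,0)
  step pc=4: andi  $r2, $r0, 8  regs=(0,0,0,10,0)
  step pc=5: xor  $r3, $r4, $r2  regs=(0,0,0,0,0)
  step pc=6: xori  $r1, $r1, 6  regs=(0,6,0,0,0)

0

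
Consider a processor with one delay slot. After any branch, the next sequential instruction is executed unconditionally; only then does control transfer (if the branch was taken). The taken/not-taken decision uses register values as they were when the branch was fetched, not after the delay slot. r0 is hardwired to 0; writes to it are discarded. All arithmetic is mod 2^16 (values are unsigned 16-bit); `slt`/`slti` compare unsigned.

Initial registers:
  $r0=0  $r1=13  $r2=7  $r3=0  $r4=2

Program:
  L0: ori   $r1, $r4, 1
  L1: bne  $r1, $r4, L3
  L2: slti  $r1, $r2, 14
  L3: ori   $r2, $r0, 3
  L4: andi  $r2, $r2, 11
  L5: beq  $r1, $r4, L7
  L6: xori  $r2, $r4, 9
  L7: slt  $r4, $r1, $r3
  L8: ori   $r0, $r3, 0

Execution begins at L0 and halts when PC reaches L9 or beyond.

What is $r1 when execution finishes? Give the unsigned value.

1

[0] ori   $r1, $r4, 1  →  {$r0:0, $r1:3, $r2:7, $r3:0, $r4:2}
[1] bne  $r1, $r4, L3  →  {$r0:0, $r1:3, $r2:7, $r3:0, $r4:2}  ⟨branch taken⟩
[2] slti  $r1, $r2, 14  →  {$r0:0, $r1:1, $r2:7, $r3:0, $r4:2}
[3] ori   $r2, $r0, 3  →  {$r0:0, $r1:1, $r2:3, $r3:0, $r4:2}
[4] andi  $r2, $r2, 11  →  {$r0:0, $r1:1, $r2:3, $r3:0, $r4:2}
[5] beq  $r1, $r4, L7  →  {$r0:0, $r1:1, $r2:3, $r3:0, $r4:2}  ⟨branch fallthrough⟩
[6] xori  $r2, $r4, 9  →  {$r0:0, $r1:1, $r2:11, $r3:0, $r4:2}
[7] slt  $r4, $r1, $r3  →  {$r0:0, $r1:1, $r2:11, $r3:0, $r4:0}
[8] ori   $r0, $r3, 0  →  {$r0:0, $r1:1, $r2:11, $r3:0, $r4:0}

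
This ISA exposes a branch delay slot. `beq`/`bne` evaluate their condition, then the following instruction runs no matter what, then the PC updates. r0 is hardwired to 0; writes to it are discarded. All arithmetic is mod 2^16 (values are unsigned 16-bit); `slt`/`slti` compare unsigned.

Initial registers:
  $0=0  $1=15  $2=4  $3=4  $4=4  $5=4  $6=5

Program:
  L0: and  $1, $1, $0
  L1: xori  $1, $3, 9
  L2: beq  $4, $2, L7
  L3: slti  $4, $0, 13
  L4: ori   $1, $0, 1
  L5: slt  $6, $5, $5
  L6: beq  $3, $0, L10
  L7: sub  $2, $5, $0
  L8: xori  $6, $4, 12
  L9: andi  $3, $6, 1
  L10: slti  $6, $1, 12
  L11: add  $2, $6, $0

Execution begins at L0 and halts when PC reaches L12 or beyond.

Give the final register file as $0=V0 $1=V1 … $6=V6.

[0] and  $1, $1, $0  →  {$0:0, $1:0, $2:4, $3:4, $4:4, $5:4, $6:5}
[1] xori  $1, $3, 9  →  {$0:0, $1:13, $2:4, $3:4, $4:4, $5:4, $6:5}
[2] beq  $4, $2, L7  →  {$0:0, $1:13, $2:4, $3:4, $4:4, $5:4, $6:5}  ⟨branch taken⟩
[3] slti  $4, $0, 13  →  {$0:0, $1:13, $2:4, $3:4, $4:1, $5:4, $6:5}
[7] sub  $2, $5, $0  →  {$0:0, $1:13, $2:4, $3:4, $4:1, $5:4, $6:5}
[8] xori  $6, $4, 12  →  {$0:0, $1:13, $2:4, $3:4, $4:1, $5:4, $6:13}
[9] andi  $3, $6, 1  →  {$0:0, $1:13, $2:4, $3:1, $4:1, $5:4, $6:13}
[10] slti  $6, $1, 12  →  {$0:0, $1:13, $2:4, $3:1, $4:1, $5:4, $6:0}
[11] add  $2, $6, $0  →  {$0:0, $1:13, $2:0, $3:1, $4:1, $5:4, $6:0}

$0=0 $1=13 $2=0 $3=1 $4=1 $5=4 $6=0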